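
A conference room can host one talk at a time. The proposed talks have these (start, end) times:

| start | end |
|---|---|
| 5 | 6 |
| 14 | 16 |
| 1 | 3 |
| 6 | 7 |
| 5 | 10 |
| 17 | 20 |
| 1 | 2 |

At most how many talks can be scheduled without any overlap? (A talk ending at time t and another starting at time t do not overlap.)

Sort by end time and greedily take each interval whose start is ≥ the last chosen end.
By end time: (1,2), (1,3), (5,6), (6,7), (5,10), (14,16), (17,20).
Pick (1,2); next start ≥ 2 → (5,6); next start ≥ 6 → (6,7); next start ≥ 7 → (14,16); next start ≥ 16 → (17,20).
Selected 5 talks.

5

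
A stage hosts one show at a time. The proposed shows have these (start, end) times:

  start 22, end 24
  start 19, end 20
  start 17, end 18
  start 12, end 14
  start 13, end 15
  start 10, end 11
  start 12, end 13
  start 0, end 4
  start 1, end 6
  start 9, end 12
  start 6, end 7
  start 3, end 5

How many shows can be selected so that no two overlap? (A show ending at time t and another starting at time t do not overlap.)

8

Sorted by end: (0,4)  (3,5)  (1,6)  (6,7)  (10,11)  (9,12)  (12,13)  (12,14)  (13,15)  (17,18)  (19,20)  (22,24)
take (0,4); take (6,7); take (10,11); skip (9,12); take (12,13); take (13,15); take (17,18); take (19,20); take (22,24).
Selected 8 shows.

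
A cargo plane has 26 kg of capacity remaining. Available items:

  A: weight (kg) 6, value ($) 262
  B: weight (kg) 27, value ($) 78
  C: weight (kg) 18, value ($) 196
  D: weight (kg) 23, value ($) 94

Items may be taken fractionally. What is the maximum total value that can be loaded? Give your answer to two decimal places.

Order: A (262/6=43.67) > C (196/18=10.89) > D (94/23=4.09) > B (78/27=2.89)
Fill: take A (6 @ 262) → take C (18 @ 196) → take 2/23 of D → 8.17; 26/26 used.
Total value = 466.17

466.17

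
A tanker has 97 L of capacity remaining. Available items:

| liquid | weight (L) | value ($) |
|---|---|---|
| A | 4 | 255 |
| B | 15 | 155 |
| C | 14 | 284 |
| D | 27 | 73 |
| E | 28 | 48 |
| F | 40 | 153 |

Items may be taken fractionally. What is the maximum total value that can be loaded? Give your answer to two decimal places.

911.89

Order: A (255/4=63.75) > C (284/14=20.29) > B (155/15=10.33) > F (153/40=3.83) > D (73/27=2.70) > E (48/28=1.71)
Fill: take A (4 @ 255) → take C (14 @ 284) → take B (15 @ 155) → take F (40 @ 153) → take 24/27 of D → 64.89; 97/97 used.
Total value = 911.89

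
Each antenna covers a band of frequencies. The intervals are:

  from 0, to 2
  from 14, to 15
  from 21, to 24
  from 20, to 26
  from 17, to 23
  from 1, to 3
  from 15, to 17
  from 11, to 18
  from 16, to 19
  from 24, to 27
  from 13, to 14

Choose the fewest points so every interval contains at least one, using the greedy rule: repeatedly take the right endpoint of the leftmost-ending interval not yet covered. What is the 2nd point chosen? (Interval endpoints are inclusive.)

Process intervals by earliest right end; each time one isn't hit yet, stab at its right endpoint.
Sorted: [0,2] [1,3] [13,14] [14,15] [15,17] [11,18] [16,19] [17,23] [21,24] [20,26] [24,27]
{[0,2],[1,3]} hit by 2; {[13,14],[14,15]} hit by 14; {[15,17],[11,18],[16,19],[17,23]} hit by 17; {[21,24],[20,26],[24,27]} hit by 24.
Points: 2, 14, 17, 24 (4 total).

14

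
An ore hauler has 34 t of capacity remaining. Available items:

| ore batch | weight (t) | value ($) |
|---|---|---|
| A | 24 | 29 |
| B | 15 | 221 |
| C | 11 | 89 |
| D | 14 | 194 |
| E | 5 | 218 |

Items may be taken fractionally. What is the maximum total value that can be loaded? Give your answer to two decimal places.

Sort by value per unit weight and fill in that order.
Ratios (sorted): E 43.60, B 14.73, D 13.86, C 8.09, A 1.21
take E (5 @ 218); take B (15 @ 221); take D (14 @ 194). Capacity used 34/34.
Total value = 633.00

633.00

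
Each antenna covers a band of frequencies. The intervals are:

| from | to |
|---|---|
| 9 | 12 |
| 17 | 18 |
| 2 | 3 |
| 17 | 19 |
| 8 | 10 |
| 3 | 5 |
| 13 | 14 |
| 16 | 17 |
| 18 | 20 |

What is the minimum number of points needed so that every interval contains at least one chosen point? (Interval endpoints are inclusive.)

Sort by right endpoint; whenever an interval is uncovered, place a point at its right end.
Sorted: [2,3] [3,5] [8,10] [9,12] [13,14] [16,17] [17,18] [17,19] [18,20]
{[2,3],[3,5]} hit by 3; {[8,10],[9,12]} hit by 10; {[13,14]} hit by 14; {[16,17],[17,18],[17,19]} hit by 17; {[18,20]} hit by 20.
Points: 3, 10, 14, 17, 20 (5 total).

5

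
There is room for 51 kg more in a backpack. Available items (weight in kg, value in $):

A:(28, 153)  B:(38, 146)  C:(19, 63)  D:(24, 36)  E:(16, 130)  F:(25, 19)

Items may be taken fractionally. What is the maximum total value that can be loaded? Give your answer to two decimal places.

309.89

Greedy by value/weight ratio, highest first.
Ratios (sorted): E 8.12, A 5.46, B 3.84, C 3.32, D 1.50, F 0.76
take E (16 @ 130); take A (28 @ 153); take 7/38 of B → 26.89. Capacity used 51/51.
Total value = 309.89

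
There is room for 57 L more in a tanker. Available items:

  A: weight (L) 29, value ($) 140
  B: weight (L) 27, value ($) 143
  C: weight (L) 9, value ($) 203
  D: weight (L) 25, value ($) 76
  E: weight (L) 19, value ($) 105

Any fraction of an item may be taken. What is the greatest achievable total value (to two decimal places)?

Greedy by value/weight ratio, highest first.
Order: C (203/9=22.56) > E (105/19=5.53) > B (143/27=5.30) > A (140/29=4.83) > D (76/25=3.04)
Fill: take C (9 @ 203) → take E (19 @ 105) → take B (27 @ 143) → take 2/29 of A → 9.66; 57/57 used.
Total value = 460.66

460.66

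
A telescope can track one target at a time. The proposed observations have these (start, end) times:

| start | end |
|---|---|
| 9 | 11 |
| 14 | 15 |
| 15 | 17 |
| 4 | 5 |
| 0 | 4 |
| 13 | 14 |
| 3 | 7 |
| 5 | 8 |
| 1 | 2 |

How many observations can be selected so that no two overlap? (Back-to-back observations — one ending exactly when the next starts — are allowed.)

7

Greedy by earliest finish: after sorting by end time, pick each interval compatible with the last pick.
Sorted by end: (1,2)  (0,4)  (4,5)  (3,7)  (5,8)  (9,11)  (13,14)  (14,15)  (15,17)
take (1,2); skip (0,4); take (4,5); take (5,8); take (9,11); take (13,14); take (14,15); take (15,17).
Selected 7 observations.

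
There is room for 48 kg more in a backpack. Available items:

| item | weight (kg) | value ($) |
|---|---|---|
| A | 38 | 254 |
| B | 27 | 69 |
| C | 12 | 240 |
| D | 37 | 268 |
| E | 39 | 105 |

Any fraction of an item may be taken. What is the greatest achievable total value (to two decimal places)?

500.76

Order: C (240/12=20.00) > D (268/37=7.24) > A (254/38=6.68) > E (105/39=2.69) > B (69/27=2.56)
Fill: take C (12 @ 240) → take 36/37 of D → 260.76; 48/48 used.
Total value = 500.76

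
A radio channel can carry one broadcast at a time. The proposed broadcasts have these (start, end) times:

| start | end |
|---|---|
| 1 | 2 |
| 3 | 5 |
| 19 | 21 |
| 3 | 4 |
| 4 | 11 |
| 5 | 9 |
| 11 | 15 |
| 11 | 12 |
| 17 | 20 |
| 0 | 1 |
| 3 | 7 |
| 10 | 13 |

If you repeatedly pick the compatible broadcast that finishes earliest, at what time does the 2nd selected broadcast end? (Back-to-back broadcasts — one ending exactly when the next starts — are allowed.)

2

Order by finish time; keep every interval that doesn't clash with the previous kept one.
Sorted by end: (0,1)  (1,2)  (3,4)  (3,5)  (3,7)  (5,9)  (4,11)  (11,12)  (10,13)  (11,15)  (17,20)  (19,21)
take (0,1); take (1,2); take (3,4); take (5,9); skip (4,11); take (11,12); take (17,20).
Selected: (0,1) (1,2) (3,4) (5,9) (11,12) (17,20)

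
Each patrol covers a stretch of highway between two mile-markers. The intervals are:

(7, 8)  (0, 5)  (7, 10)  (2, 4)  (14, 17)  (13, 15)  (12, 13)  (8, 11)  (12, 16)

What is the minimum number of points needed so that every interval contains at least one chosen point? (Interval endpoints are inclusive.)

4

Sort by right endpoint; whenever an interval is uncovered, place a point at its right end.
Sorted: [2,4] [0,5] [7,8] [7,10] [8,11] [12,13] [13,15] [12,16] [14,17]
{[2,4],[0,5]} hit by 4; {[7,8],[7,10],[8,11]} hit by 8; {[12,13],[13,15],[12,16]} hit by 13; {[14,17]} hit by 17.
Points: 4, 8, 13, 17 (4 total).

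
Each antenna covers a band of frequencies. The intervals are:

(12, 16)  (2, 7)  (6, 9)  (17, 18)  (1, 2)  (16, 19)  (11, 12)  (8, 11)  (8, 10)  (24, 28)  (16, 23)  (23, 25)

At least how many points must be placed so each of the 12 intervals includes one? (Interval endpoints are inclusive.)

Sort by right endpoint; whenever an interval is uncovered, place a point at its right end.
By right end: [1,2]  [2,7]  [6,9]  [8,10]  [8,11]  [11,12]  [12,16]  [17,18]  [16,19]  [16,23]  [23,25]  [24,28]
[1,2] uncovered → point at 2; [6,9] uncovered → point at 9; [11,12] uncovered → point at 12; [17,18] uncovered → point at 18; [23,25] uncovered → point at 25.
Points: 2, 9, 12, 18, 25 (5 total).

5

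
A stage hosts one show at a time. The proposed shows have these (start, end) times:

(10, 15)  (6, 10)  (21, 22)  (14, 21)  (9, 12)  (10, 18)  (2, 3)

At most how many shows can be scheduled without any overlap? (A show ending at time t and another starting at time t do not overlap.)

4

Sort by end time and greedily take each interval whose start is ≥ the last chosen end.
By end time: (2,3), (6,10), (9,12), (10,15), (10,18), (14,21), (21,22).
Pick (2,3); next start ≥ 3 → (6,10); next start ≥ 10 → (10,15); next start ≥ 15 → (21,22).
Selected 4 shows.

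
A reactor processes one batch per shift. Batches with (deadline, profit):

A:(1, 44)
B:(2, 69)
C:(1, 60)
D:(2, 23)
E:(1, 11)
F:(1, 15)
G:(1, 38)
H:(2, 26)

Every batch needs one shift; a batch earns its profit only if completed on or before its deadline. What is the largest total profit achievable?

129

Profit order: B=69 C=60 A=44 G=38 H=26 D=23 F=15 E=11
Assign: B→slot 2, C→slot 1, A skipped, G skipped, H skipped, D skipped, F skipped, E skipped.
Slots: [1:C] [2:B]
Profit = 60 + 69 = 129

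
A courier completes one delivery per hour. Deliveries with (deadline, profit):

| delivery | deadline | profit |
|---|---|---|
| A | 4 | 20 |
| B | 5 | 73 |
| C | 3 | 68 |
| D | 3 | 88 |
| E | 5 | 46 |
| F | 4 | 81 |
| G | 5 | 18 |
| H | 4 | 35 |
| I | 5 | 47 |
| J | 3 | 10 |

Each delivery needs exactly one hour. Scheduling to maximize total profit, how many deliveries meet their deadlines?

Sort by profit descending; place each in the latest free slot ≤ its deadline.
By profit: D(d3,88), F(d4,81), B(d5,73), C(d3,68), I(d5,47), E(d5,46), H(d4,35), A(d4,20), G(d5,18), J(d3,10)
D→slot 3; F→slot 4; B→slot 5; C→slot 2; I→slot 1; E skipped; H skipped; A skipped; G skipped; J skipped.
5 of 10 scheduled.

5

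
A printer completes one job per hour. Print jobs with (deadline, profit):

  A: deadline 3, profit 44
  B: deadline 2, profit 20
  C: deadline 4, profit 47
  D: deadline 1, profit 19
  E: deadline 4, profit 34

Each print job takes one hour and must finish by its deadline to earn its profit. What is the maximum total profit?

145

Sort by profit descending; place each in the latest free slot ≤ its deadline.
Profit order: C=47 A=44 E=34 B=20 D=19
Assign: C→slot 4, A→slot 3, E→slot 2, B→slot 1, D skipped.
Slots: [1:B] [2:E] [3:A] [4:C]
Profit = 20 + 34 + 44 + 47 = 145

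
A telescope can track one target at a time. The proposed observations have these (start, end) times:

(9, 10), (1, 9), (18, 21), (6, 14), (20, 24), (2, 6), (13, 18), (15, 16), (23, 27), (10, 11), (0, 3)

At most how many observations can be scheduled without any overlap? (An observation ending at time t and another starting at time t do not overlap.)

6

Sort by end time and greedily take each interval whose start is ≥ the last chosen end.
By end time: (0,3), (2,6), (1,9), (9,10), (10,11), (6,14), (15,16), (13,18), (18,21), (20,24), (23,27).
Pick (0,3); next start ≥ 3 → (9,10); next start ≥ 10 → (10,11); next start ≥ 11 → (15,16); next start ≥ 16 → (18,21); next start ≥ 21 → (23,27).
Selected 6 observations.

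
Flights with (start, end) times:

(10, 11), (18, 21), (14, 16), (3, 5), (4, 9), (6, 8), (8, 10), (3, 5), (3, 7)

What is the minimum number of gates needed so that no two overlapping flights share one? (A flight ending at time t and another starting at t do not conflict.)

starts: [3, 3, 3, 4, 6, 8, 10, 14, 18]
ends:   [5, 5, 7, 8, 9, 10, 11, 16, 21]
s3→1 s3→2 s3→3 s4→4  — peak 4.

4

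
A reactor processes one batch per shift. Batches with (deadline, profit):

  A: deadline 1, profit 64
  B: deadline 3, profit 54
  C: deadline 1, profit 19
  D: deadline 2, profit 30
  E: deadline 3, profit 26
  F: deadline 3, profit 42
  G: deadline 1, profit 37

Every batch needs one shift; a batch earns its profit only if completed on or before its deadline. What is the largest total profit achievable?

160

Sort by profit descending; place each in the latest free slot ≤ its deadline.
Profit order: A=64 B=54 F=42 G=37 D=30 E=26 C=19
Assign: A→slot 1, B→slot 3, F→slot 2, G skipped, D skipped, E skipped, C skipped.
Slots: [1:A] [2:F] [3:B]
Profit = 64 + 42 + 54 = 160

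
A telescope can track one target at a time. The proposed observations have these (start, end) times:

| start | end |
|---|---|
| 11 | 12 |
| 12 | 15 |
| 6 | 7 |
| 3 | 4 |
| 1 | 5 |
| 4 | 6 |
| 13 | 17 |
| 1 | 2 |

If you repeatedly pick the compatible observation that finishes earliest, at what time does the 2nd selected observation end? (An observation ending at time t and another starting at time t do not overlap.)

Order by finish time; keep every interval that doesn't clash with the previous kept one.
Sorted by end: (1,2)  (3,4)  (1,5)  (4,6)  (6,7)  (11,12)  (12,15)  (13,17)
take (1,2); take (3,4); skip (1,5); take (4,6); take (6,7); take (11,12); take (12,15).
Selected: (1,2) (3,4) (4,6) (6,7) (11,12) (12,15)

4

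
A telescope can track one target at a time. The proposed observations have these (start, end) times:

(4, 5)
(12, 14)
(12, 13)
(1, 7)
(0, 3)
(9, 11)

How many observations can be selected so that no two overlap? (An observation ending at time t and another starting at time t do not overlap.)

Greedy by earliest finish: after sorting by end time, pick each interval compatible with the last pick.
By end time: (0,3), (4,5), (1,7), (9,11), (12,13), (12,14).
Pick (0,3); next start ≥ 3 → (4,5); next start ≥ 5 → (9,11); next start ≥ 11 → (12,13).
Selected 4 observations.

4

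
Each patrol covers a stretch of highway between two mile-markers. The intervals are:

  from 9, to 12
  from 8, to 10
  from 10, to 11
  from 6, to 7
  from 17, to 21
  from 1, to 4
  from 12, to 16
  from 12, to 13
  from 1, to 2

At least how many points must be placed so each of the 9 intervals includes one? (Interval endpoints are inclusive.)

Process intervals by earliest right end; each time one isn't hit yet, stab at its right endpoint.
Sorted: [1,2] [1,4] [6,7] [8,10] [10,11] [9,12] [12,13] [12,16] [17,21]
{[1,2],[1,4]} hit by 2; {[6,7]} hit by 7; {[8,10],[10,11],[9,12]} hit by 10; {[12,13],[12,16]} hit by 13; {[17,21]} hit by 21.
Points: 2, 7, 10, 13, 21 (5 total).

5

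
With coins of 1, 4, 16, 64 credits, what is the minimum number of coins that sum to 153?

6

153 − 2×64→25 − 1×16→9 − 2×4→1 − 1×1→0
Total coins = 2 + 1 + 2 + 1 = 6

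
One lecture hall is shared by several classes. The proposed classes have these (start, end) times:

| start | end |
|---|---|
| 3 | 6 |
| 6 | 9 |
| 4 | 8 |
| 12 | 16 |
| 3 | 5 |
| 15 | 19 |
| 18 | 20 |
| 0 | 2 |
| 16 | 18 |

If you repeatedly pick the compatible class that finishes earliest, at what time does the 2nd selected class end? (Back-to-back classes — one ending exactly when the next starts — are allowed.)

5

By end time: (0,2), (3,5), (3,6), (4,8), (6,9), (12,16), (16,18), (15,19), (18,20).
Pick (0,2); next start ≥ 2 → (3,5); next start ≥ 5 → (6,9); next start ≥ 9 → (12,16); next start ≥ 16 → (16,18); next start ≥ 18 → (18,20).
Selected: (0,2) (3,5) (6,9) (12,16) (16,18) (18,20)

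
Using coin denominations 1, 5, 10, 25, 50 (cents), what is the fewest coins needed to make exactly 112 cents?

5

Use the largest denomination that fits, subtract, and repeat.
112 − 2×50→12 − 1×10→2 − 2×1→0
Total coins = 2 + 1 + 2 = 5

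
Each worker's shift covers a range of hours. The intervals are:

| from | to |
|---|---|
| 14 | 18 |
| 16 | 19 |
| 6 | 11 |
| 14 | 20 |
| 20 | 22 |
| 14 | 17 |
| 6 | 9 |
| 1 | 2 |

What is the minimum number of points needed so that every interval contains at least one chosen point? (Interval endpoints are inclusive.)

4

Sort by right endpoint; whenever an interval is uncovered, place a point at its right end.
By right end: [1,2]  [6,9]  [6,11]  [14,17]  [14,18]  [16,19]  [14,20]  [20,22]
[1,2] uncovered → point at 2; [6,9] uncovered → point at 9; [14,17] uncovered → point at 17; [20,22] uncovered → point at 22.
Points: 2, 9, 17, 22 (4 total).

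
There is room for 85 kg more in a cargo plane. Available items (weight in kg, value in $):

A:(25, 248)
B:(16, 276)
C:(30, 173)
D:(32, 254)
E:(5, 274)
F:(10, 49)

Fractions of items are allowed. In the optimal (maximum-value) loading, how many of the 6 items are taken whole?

Greedy by value/weight ratio, highest first.
Order: E (274/5=54.80) > B (276/16=17.25) > A (248/25=9.92) > D (254/32=7.94) > C (173/30=5.77) > F (49/10=4.90)
Fill: take E (5 @ 274) → take B (16 @ 276) → take A (25 @ 248) → take D (32 @ 254) → take 7/30 of C → 40.37; 85/85 used.
4 item(s) taken whole; one partial (take 7/30 of C).

4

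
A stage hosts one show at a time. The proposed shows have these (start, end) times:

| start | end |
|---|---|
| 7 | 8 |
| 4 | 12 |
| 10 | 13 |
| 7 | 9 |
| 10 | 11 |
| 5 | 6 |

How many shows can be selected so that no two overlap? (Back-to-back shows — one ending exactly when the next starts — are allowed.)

By end time: (5,6), (7,8), (7,9), (10,11), (4,12), (10,13).
Pick (5,6); next start ≥ 6 → (7,8); next start ≥ 8 → (10,11).
Selected 3 shows.

3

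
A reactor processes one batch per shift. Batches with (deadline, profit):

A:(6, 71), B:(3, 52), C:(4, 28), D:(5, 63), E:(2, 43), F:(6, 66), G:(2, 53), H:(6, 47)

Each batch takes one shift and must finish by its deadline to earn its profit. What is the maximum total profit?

352

Sort by profit descending; place each in the latest free slot ≤ its deadline.
By profit: A(d6,71), F(d6,66), D(d5,63), G(d2,53), B(d3,52), H(d6,47), E(d2,43), C(d4,28)
A→slot 6; F→slot 5; D→slot 4; G→slot 2; B→slot 3; H→slot 1; E skipped; C skipped.
Profit = 47 + 53 + 52 + 63 + 66 + 71 = 352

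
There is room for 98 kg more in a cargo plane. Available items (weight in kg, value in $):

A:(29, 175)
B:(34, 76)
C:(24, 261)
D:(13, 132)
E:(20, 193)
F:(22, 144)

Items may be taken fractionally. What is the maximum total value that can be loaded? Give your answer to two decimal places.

844.66

Greedy by value/weight ratio, highest first.
Order: C (261/24=10.88) > D (132/13=10.15) > E (193/20=9.65) > F (144/22=6.55) > A (175/29=6.03) > B (76/34=2.24)
Fill: take C (24 @ 261) → take D (13 @ 132) → take E (20 @ 193) → take F (22 @ 144) → take 19/29 of A → 114.66; 98/98 used.
Total value = 844.66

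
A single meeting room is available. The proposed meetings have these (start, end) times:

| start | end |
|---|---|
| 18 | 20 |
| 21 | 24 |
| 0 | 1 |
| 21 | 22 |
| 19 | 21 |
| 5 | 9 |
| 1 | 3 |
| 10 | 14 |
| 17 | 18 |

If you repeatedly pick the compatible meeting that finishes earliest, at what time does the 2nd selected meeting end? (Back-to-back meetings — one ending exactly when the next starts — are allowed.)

By end time: (0,1), (1,3), (5,9), (10,14), (17,18), (18,20), (19,21), (21,22), (21,24).
Pick (0,1); next start ≥ 1 → (1,3); next start ≥ 3 → (5,9); next start ≥ 9 → (10,14); next start ≥ 14 → (17,18); next start ≥ 18 → (18,20); next start ≥ 20 → (21,22).
Selected: (0,1) (1,3) (5,9) (10,14) (17,18) (18,20) (21,22)

3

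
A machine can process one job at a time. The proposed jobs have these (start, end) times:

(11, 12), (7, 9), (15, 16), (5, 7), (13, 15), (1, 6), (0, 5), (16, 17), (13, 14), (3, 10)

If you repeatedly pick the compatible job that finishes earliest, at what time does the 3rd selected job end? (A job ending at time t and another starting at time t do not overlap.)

Order by finish time; keep every interval that doesn't clash with the previous kept one.
Sorted by end: (0,5)  (1,6)  (5,7)  (7,9)  (3,10)  (11,12)  (13,14)  (13,15)  (15,16)  (16,17)
take (0,5); take (5,7); take (7,9); take (11,12); take (13,14); skip (13,15); take (15,16); take (16,17).
Selected: (0,5) (5,7) (7,9) (11,12) (13,14) (15,16) (16,17)

9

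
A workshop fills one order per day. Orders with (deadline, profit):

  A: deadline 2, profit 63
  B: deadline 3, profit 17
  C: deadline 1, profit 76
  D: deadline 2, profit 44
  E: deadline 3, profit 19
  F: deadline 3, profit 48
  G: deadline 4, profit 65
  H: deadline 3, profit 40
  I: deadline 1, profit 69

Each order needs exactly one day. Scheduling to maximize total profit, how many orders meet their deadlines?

Take jobs in profit order; each goes to the latest open slot no later than its deadline.
Profit order: C=76 I=69 G=65 A=63 F=48 D=44 H=40 E=19 B=17
Assign: C→slot 1, I skipped, G→slot 4, A→slot 2, F→slot 3, D skipped, H skipped, E skipped, B skipped.
Slots: [1:C] [2:A] [3:F] [4:G]
4 of 9 scheduled.

4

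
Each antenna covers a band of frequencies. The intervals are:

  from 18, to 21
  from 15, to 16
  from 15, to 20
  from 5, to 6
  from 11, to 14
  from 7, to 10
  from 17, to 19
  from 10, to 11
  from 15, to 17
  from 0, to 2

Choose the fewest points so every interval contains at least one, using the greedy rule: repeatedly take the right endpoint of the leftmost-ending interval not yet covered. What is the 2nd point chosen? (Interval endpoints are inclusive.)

Sort by right endpoint; whenever an interval is uncovered, place a point at its right end.
By right end: [0,2]  [5,6]  [7,10]  [10,11]  [11,14]  [15,16]  [15,17]  [17,19]  [15,20]  [18,21]
[0,2] uncovered → point at 2; [5,6] uncovered → point at 6; [7,10] uncovered → point at 10; [11,14] uncovered → point at 14; [15,16] uncovered → point at 16; [17,19] uncovered → point at 19.
Points: 2, 6, 10, 14, 16, 19 (6 total).

6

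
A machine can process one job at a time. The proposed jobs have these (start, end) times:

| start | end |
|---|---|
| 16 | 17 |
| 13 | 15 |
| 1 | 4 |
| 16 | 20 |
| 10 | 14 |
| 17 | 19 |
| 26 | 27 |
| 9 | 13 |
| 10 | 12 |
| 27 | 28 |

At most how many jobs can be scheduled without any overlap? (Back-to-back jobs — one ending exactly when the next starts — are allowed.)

Sorted by end: (1,4)  (10,12)  (9,13)  (10,14)  (13,15)  (16,17)  (17,19)  (16,20)  (26,27)  (27,28)
take (1,4); take (10,12); take (13,15); take (16,17); take (17,19); take (26,27); take (27,28).
Selected 7 jobs.

7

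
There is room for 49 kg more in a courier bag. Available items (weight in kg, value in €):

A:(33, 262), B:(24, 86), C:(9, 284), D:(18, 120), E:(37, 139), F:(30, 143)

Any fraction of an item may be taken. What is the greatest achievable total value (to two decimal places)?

Order: C (284/9=31.56) > A (262/33=7.94) > D (120/18=6.67) > F (143/30=4.77) > E (139/37=3.76) > B (86/24=3.58)
Fill: take C (9 @ 284) → take A (33 @ 262) → take 7/18 of D → 46.67; 49/49 used.
Total value = 592.67

592.67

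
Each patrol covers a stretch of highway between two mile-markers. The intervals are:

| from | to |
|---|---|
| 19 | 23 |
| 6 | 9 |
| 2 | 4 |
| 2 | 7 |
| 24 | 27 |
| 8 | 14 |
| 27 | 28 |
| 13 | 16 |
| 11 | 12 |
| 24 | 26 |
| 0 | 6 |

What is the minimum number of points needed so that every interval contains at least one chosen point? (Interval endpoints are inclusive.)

By right end: [2,4]  [0,6]  [2,7]  [6,9]  [11,12]  [8,14]  [13,16]  [19,23]  [24,26]  [24,27]  [27,28]
[2,4] uncovered → point at 4; [6,9] uncovered → point at 9; [11,12] uncovered → point at 12; [13,16] uncovered → point at 16; [19,23] uncovered → point at 23; [24,26] uncovered → point at 26; [27,28] uncovered → point at 28.
Points: 4, 9, 12, 16, 23, 26, 28 (7 total).

7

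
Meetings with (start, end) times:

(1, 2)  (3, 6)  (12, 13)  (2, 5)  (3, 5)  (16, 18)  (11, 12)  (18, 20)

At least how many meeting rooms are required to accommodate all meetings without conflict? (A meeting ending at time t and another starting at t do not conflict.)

3

Events (time:±→running): 1:+→1 2:-→0 2:+→1 3:+→2 3:+→3 … peak 3.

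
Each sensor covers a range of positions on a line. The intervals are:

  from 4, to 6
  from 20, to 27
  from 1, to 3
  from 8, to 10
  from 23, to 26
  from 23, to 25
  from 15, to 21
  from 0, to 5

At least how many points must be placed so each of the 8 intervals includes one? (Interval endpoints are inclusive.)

5

Sort by right endpoint; whenever an interval is uncovered, place a point at its right end.
Sorted: [1,3] [0,5] [4,6] [8,10] [15,21] [23,25] [23,26] [20,27]
{[1,3],[0,5]} hit by 3; {[4,6]} hit by 6; {[8,10]} hit by 10; {[15,21]} hit by 21; {[23,25],[23,26],[20,27]} hit by 25.
Points: 3, 6, 10, 21, 25 (5 total).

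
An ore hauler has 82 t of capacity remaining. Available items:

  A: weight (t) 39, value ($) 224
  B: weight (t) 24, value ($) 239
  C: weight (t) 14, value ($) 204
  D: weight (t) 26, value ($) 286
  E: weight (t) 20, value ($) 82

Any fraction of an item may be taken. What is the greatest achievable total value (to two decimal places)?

832.38

Sort by value per unit weight and fill in that order.
Ratios (sorted): C 14.57, D 11.00, B 9.96, A 5.74, E 4.10
take C (14 @ 204); take D (26 @ 286); take B (24 @ 239); take 18/39 of A → 103.38. Capacity used 82/82.
Total value = 832.38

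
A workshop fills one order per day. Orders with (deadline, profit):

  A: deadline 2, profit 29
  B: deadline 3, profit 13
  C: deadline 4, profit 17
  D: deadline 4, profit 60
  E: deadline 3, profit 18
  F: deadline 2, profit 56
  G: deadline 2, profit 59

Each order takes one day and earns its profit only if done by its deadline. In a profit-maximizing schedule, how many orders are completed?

Take jobs in profit order; each goes to the latest open slot no later than its deadline.
By profit: D(d4,60), G(d2,59), F(d2,56), A(d2,29), E(d3,18), C(d4,17), B(d3,13)
D→slot 4; G→slot 2; F→slot 1; A skipped; E→slot 3; C skipped; B skipped.
4 of 7 scheduled.

4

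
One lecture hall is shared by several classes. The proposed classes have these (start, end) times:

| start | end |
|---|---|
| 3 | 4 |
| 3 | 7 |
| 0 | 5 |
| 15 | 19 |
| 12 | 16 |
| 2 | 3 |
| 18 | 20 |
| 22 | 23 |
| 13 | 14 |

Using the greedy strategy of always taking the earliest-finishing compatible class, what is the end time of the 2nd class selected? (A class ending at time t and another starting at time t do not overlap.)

Sort by end time and greedily take each interval whose start is ≥ the last chosen end.
Sorted by end: (2,3)  (3,4)  (0,5)  (3,7)  (13,14)  (12,16)  (15,19)  (18,20)  (22,23)
take (2,3); take (3,4); skip (0,5); take (13,14); skip (12,16); take (15,19); take (22,23).
Selected: (2,3) (3,4) (13,14) (15,19) (22,23)

4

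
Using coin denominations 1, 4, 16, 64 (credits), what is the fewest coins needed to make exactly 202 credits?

7

202 = 3×64 + 2×4 + 2×1
Total coins = 3 + 2 + 2 = 7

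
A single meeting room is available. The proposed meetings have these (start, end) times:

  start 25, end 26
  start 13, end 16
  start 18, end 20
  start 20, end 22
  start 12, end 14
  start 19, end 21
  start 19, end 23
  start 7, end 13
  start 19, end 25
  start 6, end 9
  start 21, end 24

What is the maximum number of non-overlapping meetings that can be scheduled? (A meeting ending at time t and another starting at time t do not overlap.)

Sort by end time and greedily take each interval whose start is ≥ the last chosen end.
Sorted by end: (6,9)  (7,13)  (12,14)  (13,16)  (18,20)  (19,21)  (20,22)  (19,23)  (21,24)  (19,25)  (25,26)
take (6,9); take (12,14); skip (13,16); take (18,20); take (20,22); take (25,26).
Selected 5 meetings.

5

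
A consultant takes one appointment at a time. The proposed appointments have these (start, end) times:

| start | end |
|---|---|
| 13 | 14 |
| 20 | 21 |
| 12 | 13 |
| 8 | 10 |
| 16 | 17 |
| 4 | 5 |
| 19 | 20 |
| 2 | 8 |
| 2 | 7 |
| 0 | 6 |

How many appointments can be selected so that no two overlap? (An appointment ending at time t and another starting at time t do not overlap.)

Greedy by earliest finish: after sorting by end time, pick each interval compatible with the last pick.
By end time: (4,5), (0,6), (2,7), (2,8), (8,10), (12,13), (13,14), (16,17), (19,20), (20,21).
Pick (4,5); next start ≥ 5 → (8,10); next start ≥ 10 → (12,13); next start ≥ 13 → (13,14); next start ≥ 14 → (16,17); next start ≥ 17 → (19,20); next start ≥ 20 → (20,21).
Selected 7 appointments.

7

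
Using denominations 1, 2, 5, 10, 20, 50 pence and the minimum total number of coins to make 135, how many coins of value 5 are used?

Use the largest denomination that fits, subtract, and repeat.
135 − 2×50→35 − 1×20→15 − 1×10→5 − 1×5→0
Count of 5: 1

1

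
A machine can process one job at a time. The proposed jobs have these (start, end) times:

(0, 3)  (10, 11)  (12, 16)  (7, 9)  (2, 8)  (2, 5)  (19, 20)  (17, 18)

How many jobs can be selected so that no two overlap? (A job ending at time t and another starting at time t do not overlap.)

6

Sorted by end: (0,3)  (2,5)  (2,8)  (7,9)  (10,11)  (12,16)  (17,18)  (19,20)
take (0,3); skip (2,8); take (7,9); take (10,11); take (12,16); take (17,18); take (19,20).
Selected 6 jobs.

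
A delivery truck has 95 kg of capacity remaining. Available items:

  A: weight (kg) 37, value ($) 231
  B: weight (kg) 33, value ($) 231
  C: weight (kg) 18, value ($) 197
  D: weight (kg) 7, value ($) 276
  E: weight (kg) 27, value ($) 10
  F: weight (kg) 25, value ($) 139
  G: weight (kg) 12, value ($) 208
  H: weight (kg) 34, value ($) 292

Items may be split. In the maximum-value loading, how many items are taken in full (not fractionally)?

Ratios (sorted): D 39.43, G 17.33, C 10.94, H 8.59, B 7.00, A 6.24, F 5.56, E 0.37
take D (7 @ 276); take G (12 @ 208); take C (18 @ 197); take H (34 @ 292); take 24/33 of B → 168.00. Capacity used 95/95.
4 item(s) taken whole; one partial (take 24/33 of B).

4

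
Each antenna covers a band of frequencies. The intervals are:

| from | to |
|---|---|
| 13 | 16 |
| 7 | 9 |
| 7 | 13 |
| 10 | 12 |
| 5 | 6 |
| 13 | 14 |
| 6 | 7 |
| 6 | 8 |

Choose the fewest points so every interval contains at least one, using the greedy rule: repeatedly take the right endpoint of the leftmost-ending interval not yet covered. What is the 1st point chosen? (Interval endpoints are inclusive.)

6

Sort by right endpoint; whenever an interval is uncovered, place a point at its right end.
Sorted: [5,6] [6,7] [6,8] [7,9] [10,12] [7,13] [13,14] [13,16]
{[5,6],[6,7],[6,8]} hit by 6; {[7,9]} hit by 9; {[10,12],[7,13]} hit by 12; {[13,14],[13,16]} hit by 14.
Points: 6, 9, 12, 14 (4 total).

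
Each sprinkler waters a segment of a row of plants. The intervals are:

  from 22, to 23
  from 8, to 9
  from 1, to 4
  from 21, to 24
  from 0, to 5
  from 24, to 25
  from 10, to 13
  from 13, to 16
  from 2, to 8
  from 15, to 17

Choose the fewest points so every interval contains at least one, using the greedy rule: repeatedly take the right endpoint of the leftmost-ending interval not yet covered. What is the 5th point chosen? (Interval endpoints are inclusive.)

23

By right end: [1,4]  [0,5]  [2,8]  [8,9]  [10,13]  [13,16]  [15,17]  [22,23]  [21,24]  [24,25]
[1,4] uncovered → point at 4; [8,9] uncovered → point at 9; [10,13] uncovered → point at 13; [15,17] uncovered → point at 17; [22,23] uncovered → point at 23; [24,25] uncovered → point at 25.
Points: 4, 9, 13, 17, 23, 25 (6 total).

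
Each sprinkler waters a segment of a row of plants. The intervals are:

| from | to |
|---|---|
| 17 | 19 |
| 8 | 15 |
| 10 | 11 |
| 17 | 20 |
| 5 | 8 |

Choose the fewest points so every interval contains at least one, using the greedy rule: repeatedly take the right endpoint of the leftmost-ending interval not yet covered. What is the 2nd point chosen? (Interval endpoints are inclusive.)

Sorted: [5,8] [10,11] [8,15] [17,19] [17,20]
{[5,8]} hit by 8; {[10,11],[8,15]} hit by 11; {[17,19],[17,20]} hit by 19.
Points: 8, 11, 19 (3 total).

11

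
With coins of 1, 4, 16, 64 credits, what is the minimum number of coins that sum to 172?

7

Greedy: take as many of the largest coin as possible, then repeat with the remainder.
172 − 2×64→44 − 2×16→12 − 3×4→0
Total coins = 2 + 2 + 3 = 7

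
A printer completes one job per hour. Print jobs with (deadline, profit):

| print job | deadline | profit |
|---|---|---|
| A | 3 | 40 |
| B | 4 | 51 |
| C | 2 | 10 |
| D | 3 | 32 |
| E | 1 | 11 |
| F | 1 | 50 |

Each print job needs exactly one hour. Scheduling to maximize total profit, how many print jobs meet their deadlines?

4

Sort by profit descending; place each in the latest free slot ≤ its deadline.
By profit: B(d4,51), F(d1,50), A(d3,40), D(d3,32), E(d1,11), C(d2,10)
B→slot 4; F→slot 1; A→slot 3; D→slot 2; E skipped; C skipped.
4 of 6 scheduled.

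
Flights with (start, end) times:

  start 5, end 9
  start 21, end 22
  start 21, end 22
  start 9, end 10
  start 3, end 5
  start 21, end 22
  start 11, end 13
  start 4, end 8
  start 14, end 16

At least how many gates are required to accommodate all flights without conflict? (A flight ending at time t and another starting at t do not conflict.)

The answer is the maximum number of intervals overlapping at any instant.
starts: [3, 4, 5, 9, 11, 14, 21, 21, 21]
ends:   [5, 8, 9, 10, 13, 16, 22, 22, 22]
s3→1 s4→2 e5→1 s5→2 e8→1 e9→0 s9→1 e10→0 s11→1 e13→0 s14→1 e16→0 s21→1 s21→2 s21→3  — peak 3.

3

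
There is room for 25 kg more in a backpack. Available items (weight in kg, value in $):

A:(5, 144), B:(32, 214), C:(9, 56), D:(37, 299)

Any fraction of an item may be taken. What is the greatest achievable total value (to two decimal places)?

Order: A (144/5=28.80) > D (299/37=8.08) > B (214/32=6.69) > C (56/9=6.22)
Fill: take A (5 @ 144) → take 20/37 of D → 161.62; 25/25 used.
Total value = 305.62

305.62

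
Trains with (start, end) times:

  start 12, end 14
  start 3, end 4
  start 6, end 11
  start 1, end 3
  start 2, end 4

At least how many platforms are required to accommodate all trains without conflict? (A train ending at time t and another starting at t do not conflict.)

The answer is the maximum number of intervals overlapping at any instant.
Events (time:±→running): 1:+→1 2:+→2 … peak 2.

2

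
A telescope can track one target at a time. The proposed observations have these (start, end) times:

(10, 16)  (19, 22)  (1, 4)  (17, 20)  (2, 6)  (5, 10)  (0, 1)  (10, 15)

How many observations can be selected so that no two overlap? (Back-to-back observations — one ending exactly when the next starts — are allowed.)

Greedy by earliest finish: after sorting by end time, pick each interval compatible with the last pick.
By end time: (0,1), (1,4), (2,6), (5,10), (10,15), (10,16), (17,20), (19,22).
Pick (0,1); next start ≥ 1 → (1,4); next start ≥ 4 → (5,10); next start ≥ 10 → (10,15); next start ≥ 15 → (17,20).
Selected 5 observations.

5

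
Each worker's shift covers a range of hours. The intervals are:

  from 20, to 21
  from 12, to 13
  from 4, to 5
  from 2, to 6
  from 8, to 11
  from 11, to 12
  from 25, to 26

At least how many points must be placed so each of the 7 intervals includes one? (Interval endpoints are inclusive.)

5

By right end: [4,5]  [2,6]  [8,11]  [11,12]  [12,13]  [20,21]  [25,26]
[4,5] uncovered → point at 5; [8,11] uncovered → point at 11; [12,13] uncovered → point at 13; [20,21] uncovered → point at 21; [25,26] uncovered → point at 26.
Points: 5, 11, 13, 21, 26 (5 total).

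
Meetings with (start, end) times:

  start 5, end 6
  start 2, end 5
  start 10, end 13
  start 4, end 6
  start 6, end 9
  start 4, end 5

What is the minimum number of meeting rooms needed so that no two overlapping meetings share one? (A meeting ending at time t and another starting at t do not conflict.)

Count concurrent intervals with a sweep; the peak is the room count.
starts: [2, 4, 4, 5, 6, 10]
ends:   [5, 5, 6, 6, 9, 13]
s2→1 s4→2 s4→3  — peak 3.

3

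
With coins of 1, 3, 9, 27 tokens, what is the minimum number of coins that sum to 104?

Use the largest denomination that fits, subtract, and repeat.
104 = 3×27 + 2×9 + 1×3 + 2×1
Total coins = 3 + 2 + 1 + 2 = 8

8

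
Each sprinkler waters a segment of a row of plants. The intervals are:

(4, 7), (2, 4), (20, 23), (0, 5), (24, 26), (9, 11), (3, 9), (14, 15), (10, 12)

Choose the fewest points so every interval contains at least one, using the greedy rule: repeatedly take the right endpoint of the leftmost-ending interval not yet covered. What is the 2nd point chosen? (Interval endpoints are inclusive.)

By right end: [2,4]  [0,5]  [4,7]  [3,9]  [9,11]  [10,12]  [14,15]  [20,23]  [24,26]
[2,4] uncovered → point at 4; [9,11] uncovered → point at 11; [14,15] uncovered → point at 15; [20,23] uncovered → point at 23; [24,26] uncovered → point at 26.
Points: 4, 11, 15, 23, 26 (5 total).

11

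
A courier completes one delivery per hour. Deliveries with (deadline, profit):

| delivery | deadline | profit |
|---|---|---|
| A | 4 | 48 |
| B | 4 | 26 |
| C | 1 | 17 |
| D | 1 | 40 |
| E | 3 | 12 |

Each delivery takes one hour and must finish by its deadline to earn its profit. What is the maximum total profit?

126

Take jobs in profit order; each goes to the latest open slot no later than its deadline.
By profit: A(d4,48), D(d1,40), B(d4,26), C(d1,17), E(d3,12)
A→slot 4; D→slot 1; B→slot 3; C skipped; E→slot 2.
Profit = 40 + 12 + 26 + 48 = 126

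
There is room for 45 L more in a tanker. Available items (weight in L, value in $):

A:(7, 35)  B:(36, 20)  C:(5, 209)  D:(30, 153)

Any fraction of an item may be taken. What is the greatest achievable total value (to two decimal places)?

Ratios (sorted): C 41.80, D 5.10, A 5.00, B 0.56
take C (5 @ 209); take D (30 @ 153); take A (7 @ 35); take 3/36 of B → 1.67. Capacity used 45/45.
Total value = 398.67

398.67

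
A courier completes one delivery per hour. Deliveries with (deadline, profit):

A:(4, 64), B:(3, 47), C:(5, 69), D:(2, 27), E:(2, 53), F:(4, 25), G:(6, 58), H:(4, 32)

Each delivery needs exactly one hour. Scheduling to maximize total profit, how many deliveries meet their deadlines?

By profit: C(d5,69), A(d4,64), G(d6,58), E(d2,53), B(d3,47), H(d4,32), D(d2,27), F(d4,25)
C→slot 5; A→slot 4; G→slot 6; E→slot 2; B→slot 3; H→slot 1; D skipped; F skipped.
6 of 8 scheduled.

6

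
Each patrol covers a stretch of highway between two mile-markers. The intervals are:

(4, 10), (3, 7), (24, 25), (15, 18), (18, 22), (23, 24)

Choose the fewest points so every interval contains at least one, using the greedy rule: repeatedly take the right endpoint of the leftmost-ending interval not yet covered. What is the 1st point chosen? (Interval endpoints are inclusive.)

7

Process intervals by earliest right end; each time one isn't hit yet, stab at its right endpoint.
Sorted: [3,7] [4,10] [15,18] [18,22] [23,24] [24,25]
{[3,7],[4,10]} hit by 7; {[15,18],[18,22]} hit by 18; {[23,24],[24,25]} hit by 24.
Points: 7, 18, 24 (3 total).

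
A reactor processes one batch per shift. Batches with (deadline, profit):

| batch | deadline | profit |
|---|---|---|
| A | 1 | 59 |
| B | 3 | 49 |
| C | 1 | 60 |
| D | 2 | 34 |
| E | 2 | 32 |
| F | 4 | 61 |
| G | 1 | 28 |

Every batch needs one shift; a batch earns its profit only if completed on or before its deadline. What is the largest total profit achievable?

By profit: F(d4,61), C(d1,60), A(d1,59), B(d3,49), D(d2,34), E(d2,32), G(d1,28)
F→slot 4; C→slot 1; A skipped; B→slot 3; D→slot 2; E skipped; G skipped.
Profit = 60 + 34 + 49 + 61 = 204

204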